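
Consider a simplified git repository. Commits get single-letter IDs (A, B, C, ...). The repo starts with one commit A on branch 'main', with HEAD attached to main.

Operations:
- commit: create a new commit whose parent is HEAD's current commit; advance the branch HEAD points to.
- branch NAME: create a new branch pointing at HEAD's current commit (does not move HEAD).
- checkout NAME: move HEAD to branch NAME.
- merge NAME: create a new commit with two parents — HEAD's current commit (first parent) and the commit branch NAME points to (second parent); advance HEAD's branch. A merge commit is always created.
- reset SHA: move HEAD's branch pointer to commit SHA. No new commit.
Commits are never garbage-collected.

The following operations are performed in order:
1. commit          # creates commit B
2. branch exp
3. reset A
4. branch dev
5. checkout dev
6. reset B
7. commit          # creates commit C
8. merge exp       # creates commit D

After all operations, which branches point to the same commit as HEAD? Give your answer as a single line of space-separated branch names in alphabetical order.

Answer: dev

Derivation:
After op 1 (commit): HEAD=main@B [main=B]
After op 2 (branch): HEAD=main@B [exp=B main=B]
After op 3 (reset): HEAD=main@A [exp=B main=A]
After op 4 (branch): HEAD=main@A [dev=A exp=B main=A]
After op 5 (checkout): HEAD=dev@A [dev=A exp=B main=A]
After op 6 (reset): HEAD=dev@B [dev=B exp=B main=A]
After op 7 (commit): HEAD=dev@C [dev=C exp=B main=A]
After op 8 (merge): HEAD=dev@D [dev=D exp=B main=A]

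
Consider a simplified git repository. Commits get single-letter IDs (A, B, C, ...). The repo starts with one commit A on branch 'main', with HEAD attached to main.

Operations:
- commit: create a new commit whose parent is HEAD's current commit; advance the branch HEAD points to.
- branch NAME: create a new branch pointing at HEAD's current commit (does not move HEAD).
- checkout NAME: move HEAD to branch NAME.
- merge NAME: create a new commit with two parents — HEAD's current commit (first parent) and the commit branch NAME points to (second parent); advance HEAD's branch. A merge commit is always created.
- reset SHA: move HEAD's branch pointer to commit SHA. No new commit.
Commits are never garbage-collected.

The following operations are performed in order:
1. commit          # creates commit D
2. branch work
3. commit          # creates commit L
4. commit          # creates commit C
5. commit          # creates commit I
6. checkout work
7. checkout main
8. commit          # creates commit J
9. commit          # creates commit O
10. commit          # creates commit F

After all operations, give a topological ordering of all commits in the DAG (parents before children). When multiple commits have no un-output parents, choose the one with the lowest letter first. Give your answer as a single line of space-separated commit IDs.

After op 1 (commit): HEAD=main@D [main=D]
After op 2 (branch): HEAD=main@D [main=D work=D]
After op 3 (commit): HEAD=main@L [main=L work=D]
After op 4 (commit): HEAD=main@C [main=C work=D]
After op 5 (commit): HEAD=main@I [main=I work=D]
After op 6 (checkout): HEAD=work@D [main=I work=D]
After op 7 (checkout): HEAD=main@I [main=I work=D]
After op 8 (commit): HEAD=main@J [main=J work=D]
After op 9 (commit): HEAD=main@O [main=O work=D]
After op 10 (commit): HEAD=main@F [main=F work=D]
commit A: parents=[]
commit C: parents=['L']
commit D: parents=['A']
commit F: parents=['O']
commit I: parents=['C']
commit J: parents=['I']
commit L: parents=['D']
commit O: parents=['J']

Answer: A D L C I J O F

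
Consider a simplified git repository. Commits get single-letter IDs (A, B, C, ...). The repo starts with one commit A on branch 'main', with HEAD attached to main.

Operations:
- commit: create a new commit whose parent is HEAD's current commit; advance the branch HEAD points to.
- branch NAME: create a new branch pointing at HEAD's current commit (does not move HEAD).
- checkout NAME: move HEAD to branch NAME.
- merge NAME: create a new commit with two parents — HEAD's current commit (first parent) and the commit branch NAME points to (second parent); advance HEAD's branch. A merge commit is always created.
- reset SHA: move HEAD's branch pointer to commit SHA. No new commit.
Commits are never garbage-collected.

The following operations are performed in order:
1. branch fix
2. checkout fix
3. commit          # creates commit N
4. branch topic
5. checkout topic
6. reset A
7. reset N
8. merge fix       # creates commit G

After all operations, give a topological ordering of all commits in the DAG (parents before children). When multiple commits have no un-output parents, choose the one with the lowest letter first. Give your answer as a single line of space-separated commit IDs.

After op 1 (branch): HEAD=main@A [fix=A main=A]
After op 2 (checkout): HEAD=fix@A [fix=A main=A]
After op 3 (commit): HEAD=fix@N [fix=N main=A]
After op 4 (branch): HEAD=fix@N [fix=N main=A topic=N]
After op 5 (checkout): HEAD=topic@N [fix=N main=A topic=N]
After op 6 (reset): HEAD=topic@A [fix=N main=A topic=A]
After op 7 (reset): HEAD=topic@N [fix=N main=A topic=N]
After op 8 (merge): HEAD=topic@G [fix=N main=A topic=G]
commit A: parents=[]
commit G: parents=['N', 'N']
commit N: parents=['A']

Answer: A N G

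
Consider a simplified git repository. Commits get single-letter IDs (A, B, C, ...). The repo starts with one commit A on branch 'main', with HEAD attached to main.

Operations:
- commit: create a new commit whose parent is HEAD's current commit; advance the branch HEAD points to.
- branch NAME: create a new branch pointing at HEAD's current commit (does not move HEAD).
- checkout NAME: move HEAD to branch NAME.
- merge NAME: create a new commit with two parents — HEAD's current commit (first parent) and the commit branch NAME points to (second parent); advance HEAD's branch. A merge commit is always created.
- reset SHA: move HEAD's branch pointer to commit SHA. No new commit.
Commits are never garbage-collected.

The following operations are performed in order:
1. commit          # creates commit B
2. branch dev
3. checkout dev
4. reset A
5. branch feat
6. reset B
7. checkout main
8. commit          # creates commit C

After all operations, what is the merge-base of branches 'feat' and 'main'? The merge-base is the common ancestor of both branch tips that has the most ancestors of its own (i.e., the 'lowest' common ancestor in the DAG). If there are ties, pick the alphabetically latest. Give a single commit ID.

Answer: A

Derivation:
After op 1 (commit): HEAD=main@B [main=B]
After op 2 (branch): HEAD=main@B [dev=B main=B]
After op 3 (checkout): HEAD=dev@B [dev=B main=B]
After op 4 (reset): HEAD=dev@A [dev=A main=B]
After op 5 (branch): HEAD=dev@A [dev=A feat=A main=B]
After op 6 (reset): HEAD=dev@B [dev=B feat=A main=B]
After op 7 (checkout): HEAD=main@B [dev=B feat=A main=B]
After op 8 (commit): HEAD=main@C [dev=B feat=A main=C]
ancestors(feat=A): ['A']
ancestors(main=C): ['A', 'B', 'C']
common: ['A']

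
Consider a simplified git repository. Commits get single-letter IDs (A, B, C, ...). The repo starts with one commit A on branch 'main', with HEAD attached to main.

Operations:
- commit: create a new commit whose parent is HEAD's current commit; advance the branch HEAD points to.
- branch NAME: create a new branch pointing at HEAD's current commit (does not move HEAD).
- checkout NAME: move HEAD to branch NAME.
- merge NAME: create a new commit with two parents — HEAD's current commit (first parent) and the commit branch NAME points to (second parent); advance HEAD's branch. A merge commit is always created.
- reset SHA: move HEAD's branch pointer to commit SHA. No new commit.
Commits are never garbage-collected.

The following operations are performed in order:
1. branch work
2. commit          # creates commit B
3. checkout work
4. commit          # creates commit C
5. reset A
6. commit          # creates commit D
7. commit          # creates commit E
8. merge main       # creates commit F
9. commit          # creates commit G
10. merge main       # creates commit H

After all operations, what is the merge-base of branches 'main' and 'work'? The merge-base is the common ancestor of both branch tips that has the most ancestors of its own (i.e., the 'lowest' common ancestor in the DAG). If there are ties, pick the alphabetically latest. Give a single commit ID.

After op 1 (branch): HEAD=main@A [main=A work=A]
After op 2 (commit): HEAD=main@B [main=B work=A]
After op 3 (checkout): HEAD=work@A [main=B work=A]
After op 4 (commit): HEAD=work@C [main=B work=C]
After op 5 (reset): HEAD=work@A [main=B work=A]
After op 6 (commit): HEAD=work@D [main=B work=D]
After op 7 (commit): HEAD=work@E [main=B work=E]
After op 8 (merge): HEAD=work@F [main=B work=F]
After op 9 (commit): HEAD=work@G [main=B work=G]
After op 10 (merge): HEAD=work@H [main=B work=H]
ancestors(main=B): ['A', 'B']
ancestors(work=H): ['A', 'B', 'D', 'E', 'F', 'G', 'H']
common: ['A', 'B']

Answer: B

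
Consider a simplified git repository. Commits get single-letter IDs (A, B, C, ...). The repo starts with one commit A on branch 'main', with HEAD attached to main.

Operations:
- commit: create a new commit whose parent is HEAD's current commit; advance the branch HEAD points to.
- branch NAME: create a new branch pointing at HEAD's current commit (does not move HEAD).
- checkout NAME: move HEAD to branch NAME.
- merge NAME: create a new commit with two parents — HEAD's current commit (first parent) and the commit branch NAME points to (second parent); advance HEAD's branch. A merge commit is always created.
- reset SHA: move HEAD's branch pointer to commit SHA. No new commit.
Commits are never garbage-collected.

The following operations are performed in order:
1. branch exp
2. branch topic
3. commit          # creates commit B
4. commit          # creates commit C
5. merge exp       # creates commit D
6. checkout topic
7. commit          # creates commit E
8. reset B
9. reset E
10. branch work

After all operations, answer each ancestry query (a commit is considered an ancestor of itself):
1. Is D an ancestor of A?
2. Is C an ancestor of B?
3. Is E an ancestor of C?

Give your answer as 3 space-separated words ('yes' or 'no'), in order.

After op 1 (branch): HEAD=main@A [exp=A main=A]
After op 2 (branch): HEAD=main@A [exp=A main=A topic=A]
After op 3 (commit): HEAD=main@B [exp=A main=B topic=A]
After op 4 (commit): HEAD=main@C [exp=A main=C topic=A]
After op 5 (merge): HEAD=main@D [exp=A main=D topic=A]
After op 6 (checkout): HEAD=topic@A [exp=A main=D topic=A]
After op 7 (commit): HEAD=topic@E [exp=A main=D topic=E]
After op 8 (reset): HEAD=topic@B [exp=A main=D topic=B]
After op 9 (reset): HEAD=topic@E [exp=A main=D topic=E]
After op 10 (branch): HEAD=topic@E [exp=A main=D topic=E work=E]
ancestors(A) = {A}; D in? no
ancestors(B) = {A,B}; C in? no
ancestors(C) = {A,B,C}; E in? no

Answer: no no no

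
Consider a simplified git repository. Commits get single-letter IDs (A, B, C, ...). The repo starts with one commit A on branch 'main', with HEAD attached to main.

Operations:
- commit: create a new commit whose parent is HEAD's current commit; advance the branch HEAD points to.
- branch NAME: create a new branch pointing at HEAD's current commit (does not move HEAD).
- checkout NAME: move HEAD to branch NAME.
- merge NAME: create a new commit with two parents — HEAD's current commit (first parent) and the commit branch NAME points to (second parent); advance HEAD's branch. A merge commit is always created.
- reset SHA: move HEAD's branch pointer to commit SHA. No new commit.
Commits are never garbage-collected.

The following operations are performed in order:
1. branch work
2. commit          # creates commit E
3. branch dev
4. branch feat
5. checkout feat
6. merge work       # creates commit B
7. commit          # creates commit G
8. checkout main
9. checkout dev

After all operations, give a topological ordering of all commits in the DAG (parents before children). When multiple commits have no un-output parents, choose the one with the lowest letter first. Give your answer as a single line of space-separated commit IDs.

Answer: A E B G

Derivation:
After op 1 (branch): HEAD=main@A [main=A work=A]
After op 2 (commit): HEAD=main@E [main=E work=A]
After op 3 (branch): HEAD=main@E [dev=E main=E work=A]
After op 4 (branch): HEAD=main@E [dev=E feat=E main=E work=A]
After op 5 (checkout): HEAD=feat@E [dev=E feat=E main=E work=A]
After op 6 (merge): HEAD=feat@B [dev=E feat=B main=E work=A]
After op 7 (commit): HEAD=feat@G [dev=E feat=G main=E work=A]
After op 8 (checkout): HEAD=main@E [dev=E feat=G main=E work=A]
After op 9 (checkout): HEAD=dev@E [dev=E feat=G main=E work=A]
commit A: parents=[]
commit B: parents=['E', 'A']
commit E: parents=['A']
commit G: parents=['B']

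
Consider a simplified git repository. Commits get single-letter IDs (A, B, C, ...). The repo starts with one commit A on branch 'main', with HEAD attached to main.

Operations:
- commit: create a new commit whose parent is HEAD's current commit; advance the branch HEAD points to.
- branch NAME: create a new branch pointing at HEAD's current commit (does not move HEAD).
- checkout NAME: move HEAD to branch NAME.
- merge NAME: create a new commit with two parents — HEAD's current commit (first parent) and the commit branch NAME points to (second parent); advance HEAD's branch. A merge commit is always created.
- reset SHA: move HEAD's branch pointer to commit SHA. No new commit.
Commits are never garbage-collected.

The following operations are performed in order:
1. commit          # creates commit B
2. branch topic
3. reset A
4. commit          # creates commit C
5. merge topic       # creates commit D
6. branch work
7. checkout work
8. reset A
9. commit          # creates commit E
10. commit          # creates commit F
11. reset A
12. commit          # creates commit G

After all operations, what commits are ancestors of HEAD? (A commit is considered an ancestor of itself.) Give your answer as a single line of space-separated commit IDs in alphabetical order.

Answer: A G

Derivation:
After op 1 (commit): HEAD=main@B [main=B]
After op 2 (branch): HEAD=main@B [main=B topic=B]
After op 3 (reset): HEAD=main@A [main=A topic=B]
After op 4 (commit): HEAD=main@C [main=C topic=B]
After op 5 (merge): HEAD=main@D [main=D topic=B]
After op 6 (branch): HEAD=main@D [main=D topic=B work=D]
After op 7 (checkout): HEAD=work@D [main=D topic=B work=D]
After op 8 (reset): HEAD=work@A [main=D topic=B work=A]
After op 9 (commit): HEAD=work@E [main=D topic=B work=E]
After op 10 (commit): HEAD=work@F [main=D topic=B work=F]
After op 11 (reset): HEAD=work@A [main=D topic=B work=A]
After op 12 (commit): HEAD=work@G [main=D topic=B work=G]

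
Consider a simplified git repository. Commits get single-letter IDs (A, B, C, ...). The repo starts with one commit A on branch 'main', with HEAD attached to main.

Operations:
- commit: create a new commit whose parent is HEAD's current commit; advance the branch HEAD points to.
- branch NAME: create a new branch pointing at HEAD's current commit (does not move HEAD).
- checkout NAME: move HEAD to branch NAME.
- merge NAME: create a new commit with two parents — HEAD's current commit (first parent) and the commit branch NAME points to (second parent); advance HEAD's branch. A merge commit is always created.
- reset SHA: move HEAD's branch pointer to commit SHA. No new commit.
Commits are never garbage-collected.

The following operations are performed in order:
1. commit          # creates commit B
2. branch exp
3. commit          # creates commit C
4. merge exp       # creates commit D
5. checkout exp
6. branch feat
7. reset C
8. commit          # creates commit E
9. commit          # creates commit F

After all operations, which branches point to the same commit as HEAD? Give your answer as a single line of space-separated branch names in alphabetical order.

Answer: exp

Derivation:
After op 1 (commit): HEAD=main@B [main=B]
After op 2 (branch): HEAD=main@B [exp=B main=B]
After op 3 (commit): HEAD=main@C [exp=B main=C]
After op 4 (merge): HEAD=main@D [exp=B main=D]
After op 5 (checkout): HEAD=exp@B [exp=B main=D]
After op 6 (branch): HEAD=exp@B [exp=B feat=B main=D]
After op 7 (reset): HEAD=exp@C [exp=C feat=B main=D]
After op 8 (commit): HEAD=exp@E [exp=E feat=B main=D]
After op 9 (commit): HEAD=exp@F [exp=F feat=B main=D]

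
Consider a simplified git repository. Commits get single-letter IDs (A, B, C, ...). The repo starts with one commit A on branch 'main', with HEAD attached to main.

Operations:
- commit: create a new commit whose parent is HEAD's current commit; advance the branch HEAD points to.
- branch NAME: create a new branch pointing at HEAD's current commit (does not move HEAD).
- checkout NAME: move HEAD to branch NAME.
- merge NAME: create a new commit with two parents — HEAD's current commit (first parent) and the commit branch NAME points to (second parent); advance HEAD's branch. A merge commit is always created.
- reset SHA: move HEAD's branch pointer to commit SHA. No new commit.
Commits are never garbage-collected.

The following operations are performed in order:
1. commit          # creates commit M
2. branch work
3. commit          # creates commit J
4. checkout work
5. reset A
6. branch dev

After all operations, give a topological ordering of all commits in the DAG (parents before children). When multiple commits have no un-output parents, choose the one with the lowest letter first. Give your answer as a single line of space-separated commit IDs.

After op 1 (commit): HEAD=main@M [main=M]
After op 2 (branch): HEAD=main@M [main=M work=M]
After op 3 (commit): HEAD=main@J [main=J work=M]
After op 4 (checkout): HEAD=work@M [main=J work=M]
After op 5 (reset): HEAD=work@A [main=J work=A]
After op 6 (branch): HEAD=work@A [dev=A main=J work=A]
commit A: parents=[]
commit J: parents=['M']
commit M: parents=['A']

Answer: A M J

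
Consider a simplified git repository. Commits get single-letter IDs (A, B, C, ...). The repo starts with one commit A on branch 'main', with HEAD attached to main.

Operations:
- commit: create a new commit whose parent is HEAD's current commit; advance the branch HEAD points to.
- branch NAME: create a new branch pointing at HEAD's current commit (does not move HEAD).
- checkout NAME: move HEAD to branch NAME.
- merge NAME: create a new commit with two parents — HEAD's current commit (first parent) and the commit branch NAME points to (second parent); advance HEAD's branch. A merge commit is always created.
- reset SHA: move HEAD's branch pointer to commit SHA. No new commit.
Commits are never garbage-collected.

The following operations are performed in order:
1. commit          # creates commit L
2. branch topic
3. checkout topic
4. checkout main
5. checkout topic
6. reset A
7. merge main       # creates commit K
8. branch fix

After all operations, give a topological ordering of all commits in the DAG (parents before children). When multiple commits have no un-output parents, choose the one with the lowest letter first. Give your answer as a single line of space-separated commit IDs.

Answer: A L K

Derivation:
After op 1 (commit): HEAD=main@L [main=L]
After op 2 (branch): HEAD=main@L [main=L topic=L]
After op 3 (checkout): HEAD=topic@L [main=L topic=L]
After op 4 (checkout): HEAD=main@L [main=L topic=L]
After op 5 (checkout): HEAD=topic@L [main=L topic=L]
After op 6 (reset): HEAD=topic@A [main=L topic=A]
After op 7 (merge): HEAD=topic@K [main=L topic=K]
After op 8 (branch): HEAD=topic@K [fix=K main=L topic=K]
commit A: parents=[]
commit K: parents=['A', 'L']
commit L: parents=['A']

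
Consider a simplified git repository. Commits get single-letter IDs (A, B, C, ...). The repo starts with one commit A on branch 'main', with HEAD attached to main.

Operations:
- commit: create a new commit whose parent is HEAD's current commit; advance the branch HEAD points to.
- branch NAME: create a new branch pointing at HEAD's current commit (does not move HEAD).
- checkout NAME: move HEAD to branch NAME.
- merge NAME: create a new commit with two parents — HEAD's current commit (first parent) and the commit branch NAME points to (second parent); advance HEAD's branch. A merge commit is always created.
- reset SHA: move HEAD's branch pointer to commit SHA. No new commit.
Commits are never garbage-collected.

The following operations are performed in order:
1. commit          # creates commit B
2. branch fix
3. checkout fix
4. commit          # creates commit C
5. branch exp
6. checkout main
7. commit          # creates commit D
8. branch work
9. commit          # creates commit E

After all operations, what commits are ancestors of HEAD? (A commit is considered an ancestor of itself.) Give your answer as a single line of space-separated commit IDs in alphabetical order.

After op 1 (commit): HEAD=main@B [main=B]
After op 2 (branch): HEAD=main@B [fix=B main=B]
After op 3 (checkout): HEAD=fix@B [fix=B main=B]
After op 4 (commit): HEAD=fix@C [fix=C main=B]
After op 5 (branch): HEAD=fix@C [exp=C fix=C main=B]
After op 6 (checkout): HEAD=main@B [exp=C fix=C main=B]
After op 7 (commit): HEAD=main@D [exp=C fix=C main=D]
After op 8 (branch): HEAD=main@D [exp=C fix=C main=D work=D]
After op 9 (commit): HEAD=main@E [exp=C fix=C main=E work=D]

Answer: A B D E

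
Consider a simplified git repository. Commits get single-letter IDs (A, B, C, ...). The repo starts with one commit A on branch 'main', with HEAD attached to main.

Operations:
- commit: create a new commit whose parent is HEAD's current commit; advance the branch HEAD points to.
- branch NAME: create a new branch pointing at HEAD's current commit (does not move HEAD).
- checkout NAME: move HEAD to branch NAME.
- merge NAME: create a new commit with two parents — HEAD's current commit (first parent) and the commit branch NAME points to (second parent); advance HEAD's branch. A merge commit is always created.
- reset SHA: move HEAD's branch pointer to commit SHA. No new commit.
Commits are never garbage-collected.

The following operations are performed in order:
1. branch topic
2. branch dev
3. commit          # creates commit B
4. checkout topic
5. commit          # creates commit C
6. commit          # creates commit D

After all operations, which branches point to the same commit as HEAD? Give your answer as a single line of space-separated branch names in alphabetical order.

After op 1 (branch): HEAD=main@A [main=A topic=A]
After op 2 (branch): HEAD=main@A [dev=A main=A topic=A]
After op 3 (commit): HEAD=main@B [dev=A main=B topic=A]
After op 4 (checkout): HEAD=topic@A [dev=A main=B topic=A]
After op 5 (commit): HEAD=topic@C [dev=A main=B topic=C]
After op 6 (commit): HEAD=topic@D [dev=A main=B topic=D]

Answer: topic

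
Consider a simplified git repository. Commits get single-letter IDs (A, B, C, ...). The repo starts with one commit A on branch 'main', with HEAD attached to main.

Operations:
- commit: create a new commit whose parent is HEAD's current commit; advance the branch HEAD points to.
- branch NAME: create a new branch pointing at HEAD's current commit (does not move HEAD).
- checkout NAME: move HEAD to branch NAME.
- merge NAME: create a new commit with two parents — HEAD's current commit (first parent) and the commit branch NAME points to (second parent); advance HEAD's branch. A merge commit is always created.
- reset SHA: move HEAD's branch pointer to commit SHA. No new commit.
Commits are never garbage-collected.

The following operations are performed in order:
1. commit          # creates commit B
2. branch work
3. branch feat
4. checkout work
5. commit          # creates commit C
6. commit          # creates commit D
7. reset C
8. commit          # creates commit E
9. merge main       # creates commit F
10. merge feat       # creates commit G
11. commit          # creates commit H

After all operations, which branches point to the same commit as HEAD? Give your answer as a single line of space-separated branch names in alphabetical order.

After op 1 (commit): HEAD=main@B [main=B]
After op 2 (branch): HEAD=main@B [main=B work=B]
After op 3 (branch): HEAD=main@B [feat=B main=B work=B]
After op 4 (checkout): HEAD=work@B [feat=B main=B work=B]
After op 5 (commit): HEAD=work@C [feat=B main=B work=C]
After op 6 (commit): HEAD=work@D [feat=B main=B work=D]
After op 7 (reset): HEAD=work@C [feat=B main=B work=C]
After op 8 (commit): HEAD=work@E [feat=B main=B work=E]
After op 9 (merge): HEAD=work@F [feat=B main=B work=F]
After op 10 (merge): HEAD=work@G [feat=B main=B work=G]
After op 11 (commit): HEAD=work@H [feat=B main=B work=H]

Answer: work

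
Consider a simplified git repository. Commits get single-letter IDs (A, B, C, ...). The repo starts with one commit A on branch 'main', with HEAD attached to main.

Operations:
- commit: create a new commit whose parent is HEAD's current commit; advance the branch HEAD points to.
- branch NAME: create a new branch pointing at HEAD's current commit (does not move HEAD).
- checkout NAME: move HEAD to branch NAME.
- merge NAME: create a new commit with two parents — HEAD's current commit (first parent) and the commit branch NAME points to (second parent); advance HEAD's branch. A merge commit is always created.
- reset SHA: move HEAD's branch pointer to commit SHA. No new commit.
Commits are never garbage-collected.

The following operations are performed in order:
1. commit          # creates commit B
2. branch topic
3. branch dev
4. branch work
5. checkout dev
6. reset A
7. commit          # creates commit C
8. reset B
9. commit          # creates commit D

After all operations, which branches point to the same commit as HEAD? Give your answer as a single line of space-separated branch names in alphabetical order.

After op 1 (commit): HEAD=main@B [main=B]
After op 2 (branch): HEAD=main@B [main=B topic=B]
After op 3 (branch): HEAD=main@B [dev=B main=B topic=B]
After op 4 (branch): HEAD=main@B [dev=B main=B topic=B work=B]
After op 5 (checkout): HEAD=dev@B [dev=B main=B topic=B work=B]
After op 6 (reset): HEAD=dev@A [dev=A main=B topic=B work=B]
After op 7 (commit): HEAD=dev@C [dev=C main=B topic=B work=B]
After op 8 (reset): HEAD=dev@B [dev=B main=B topic=B work=B]
After op 9 (commit): HEAD=dev@D [dev=D main=B topic=B work=B]

Answer: dev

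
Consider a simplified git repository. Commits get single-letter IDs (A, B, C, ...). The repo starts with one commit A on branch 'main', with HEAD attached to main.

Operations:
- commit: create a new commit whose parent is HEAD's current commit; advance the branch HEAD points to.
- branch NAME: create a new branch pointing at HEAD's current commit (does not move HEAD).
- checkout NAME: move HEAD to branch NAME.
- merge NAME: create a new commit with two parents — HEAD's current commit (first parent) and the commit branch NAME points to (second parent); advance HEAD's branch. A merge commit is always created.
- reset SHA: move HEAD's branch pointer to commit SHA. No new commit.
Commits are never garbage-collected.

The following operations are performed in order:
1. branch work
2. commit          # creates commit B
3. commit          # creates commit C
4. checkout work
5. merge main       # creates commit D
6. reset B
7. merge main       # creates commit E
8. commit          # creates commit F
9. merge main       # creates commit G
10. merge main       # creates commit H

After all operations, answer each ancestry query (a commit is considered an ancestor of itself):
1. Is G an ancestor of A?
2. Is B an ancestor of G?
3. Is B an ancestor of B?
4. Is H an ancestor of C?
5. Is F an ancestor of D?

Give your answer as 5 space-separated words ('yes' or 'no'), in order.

Answer: no yes yes no no

Derivation:
After op 1 (branch): HEAD=main@A [main=A work=A]
After op 2 (commit): HEAD=main@B [main=B work=A]
After op 3 (commit): HEAD=main@C [main=C work=A]
After op 4 (checkout): HEAD=work@A [main=C work=A]
After op 5 (merge): HEAD=work@D [main=C work=D]
After op 6 (reset): HEAD=work@B [main=C work=B]
After op 7 (merge): HEAD=work@E [main=C work=E]
After op 8 (commit): HEAD=work@F [main=C work=F]
After op 9 (merge): HEAD=work@G [main=C work=G]
After op 10 (merge): HEAD=work@H [main=C work=H]
ancestors(A) = {A}; G in? no
ancestors(G) = {A,B,C,E,F,G}; B in? yes
ancestors(B) = {A,B}; B in? yes
ancestors(C) = {A,B,C}; H in? no
ancestors(D) = {A,B,C,D}; F in? no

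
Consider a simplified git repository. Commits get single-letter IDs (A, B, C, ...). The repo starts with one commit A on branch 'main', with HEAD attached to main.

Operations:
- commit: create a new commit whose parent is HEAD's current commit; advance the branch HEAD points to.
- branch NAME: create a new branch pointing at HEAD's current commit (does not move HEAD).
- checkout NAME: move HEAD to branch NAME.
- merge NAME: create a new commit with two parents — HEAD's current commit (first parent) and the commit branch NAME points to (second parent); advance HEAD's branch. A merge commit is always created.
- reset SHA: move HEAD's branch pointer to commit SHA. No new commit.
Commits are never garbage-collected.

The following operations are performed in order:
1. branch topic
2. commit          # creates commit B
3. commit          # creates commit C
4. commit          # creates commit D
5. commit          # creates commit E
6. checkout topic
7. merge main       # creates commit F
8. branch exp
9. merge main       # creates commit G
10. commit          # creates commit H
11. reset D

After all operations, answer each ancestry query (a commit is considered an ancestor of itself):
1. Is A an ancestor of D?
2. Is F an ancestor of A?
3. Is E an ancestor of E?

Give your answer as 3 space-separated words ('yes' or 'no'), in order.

After op 1 (branch): HEAD=main@A [main=A topic=A]
After op 2 (commit): HEAD=main@B [main=B topic=A]
After op 3 (commit): HEAD=main@C [main=C topic=A]
After op 4 (commit): HEAD=main@D [main=D topic=A]
After op 5 (commit): HEAD=main@E [main=E topic=A]
After op 6 (checkout): HEAD=topic@A [main=E topic=A]
After op 7 (merge): HEAD=topic@F [main=E topic=F]
After op 8 (branch): HEAD=topic@F [exp=F main=E topic=F]
After op 9 (merge): HEAD=topic@G [exp=F main=E topic=G]
After op 10 (commit): HEAD=topic@H [exp=F main=E topic=H]
After op 11 (reset): HEAD=topic@D [exp=F main=E topic=D]
ancestors(D) = {A,B,C,D}; A in? yes
ancestors(A) = {A}; F in? no
ancestors(E) = {A,B,C,D,E}; E in? yes

Answer: yes no yes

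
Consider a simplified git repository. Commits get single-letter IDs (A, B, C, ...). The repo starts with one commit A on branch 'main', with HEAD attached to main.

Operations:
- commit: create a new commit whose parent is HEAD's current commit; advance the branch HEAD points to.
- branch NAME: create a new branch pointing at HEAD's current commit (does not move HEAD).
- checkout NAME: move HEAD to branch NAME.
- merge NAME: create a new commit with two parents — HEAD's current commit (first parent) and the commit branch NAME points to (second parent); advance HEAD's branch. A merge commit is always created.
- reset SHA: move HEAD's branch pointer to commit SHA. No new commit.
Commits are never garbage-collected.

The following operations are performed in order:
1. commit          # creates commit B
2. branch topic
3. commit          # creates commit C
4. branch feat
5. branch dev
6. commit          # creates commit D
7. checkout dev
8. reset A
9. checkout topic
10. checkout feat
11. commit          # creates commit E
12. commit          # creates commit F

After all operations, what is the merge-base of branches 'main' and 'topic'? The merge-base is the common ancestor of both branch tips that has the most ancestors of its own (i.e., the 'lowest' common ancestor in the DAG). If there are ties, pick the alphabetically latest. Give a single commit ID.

Answer: B

Derivation:
After op 1 (commit): HEAD=main@B [main=B]
After op 2 (branch): HEAD=main@B [main=B topic=B]
After op 3 (commit): HEAD=main@C [main=C topic=B]
After op 4 (branch): HEAD=main@C [feat=C main=C topic=B]
After op 5 (branch): HEAD=main@C [dev=C feat=C main=C topic=B]
After op 6 (commit): HEAD=main@D [dev=C feat=C main=D topic=B]
After op 7 (checkout): HEAD=dev@C [dev=C feat=C main=D topic=B]
After op 8 (reset): HEAD=dev@A [dev=A feat=C main=D topic=B]
After op 9 (checkout): HEAD=topic@B [dev=A feat=C main=D topic=B]
After op 10 (checkout): HEAD=feat@C [dev=A feat=C main=D topic=B]
After op 11 (commit): HEAD=feat@E [dev=A feat=E main=D topic=B]
After op 12 (commit): HEAD=feat@F [dev=A feat=F main=D topic=B]
ancestors(main=D): ['A', 'B', 'C', 'D']
ancestors(topic=B): ['A', 'B']
common: ['A', 'B']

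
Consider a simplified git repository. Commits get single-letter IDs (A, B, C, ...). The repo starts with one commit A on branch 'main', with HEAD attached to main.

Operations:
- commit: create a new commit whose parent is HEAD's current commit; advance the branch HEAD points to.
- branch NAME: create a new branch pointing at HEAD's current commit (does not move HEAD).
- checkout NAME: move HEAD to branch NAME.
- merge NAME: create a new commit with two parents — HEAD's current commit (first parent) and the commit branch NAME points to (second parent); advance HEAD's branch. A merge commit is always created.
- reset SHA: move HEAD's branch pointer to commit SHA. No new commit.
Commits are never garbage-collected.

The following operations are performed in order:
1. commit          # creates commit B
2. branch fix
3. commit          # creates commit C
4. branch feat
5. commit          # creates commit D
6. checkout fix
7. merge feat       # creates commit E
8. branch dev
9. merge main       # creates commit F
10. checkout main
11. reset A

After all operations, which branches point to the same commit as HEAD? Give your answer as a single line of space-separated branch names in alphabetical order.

After op 1 (commit): HEAD=main@B [main=B]
After op 2 (branch): HEAD=main@B [fix=B main=B]
After op 3 (commit): HEAD=main@C [fix=B main=C]
After op 4 (branch): HEAD=main@C [feat=C fix=B main=C]
After op 5 (commit): HEAD=main@D [feat=C fix=B main=D]
After op 6 (checkout): HEAD=fix@B [feat=C fix=B main=D]
After op 7 (merge): HEAD=fix@E [feat=C fix=E main=D]
After op 8 (branch): HEAD=fix@E [dev=E feat=C fix=E main=D]
After op 9 (merge): HEAD=fix@F [dev=E feat=C fix=F main=D]
After op 10 (checkout): HEAD=main@D [dev=E feat=C fix=F main=D]
After op 11 (reset): HEAD=main@A [dev=E feat=C fix=F main=A]

Answer: main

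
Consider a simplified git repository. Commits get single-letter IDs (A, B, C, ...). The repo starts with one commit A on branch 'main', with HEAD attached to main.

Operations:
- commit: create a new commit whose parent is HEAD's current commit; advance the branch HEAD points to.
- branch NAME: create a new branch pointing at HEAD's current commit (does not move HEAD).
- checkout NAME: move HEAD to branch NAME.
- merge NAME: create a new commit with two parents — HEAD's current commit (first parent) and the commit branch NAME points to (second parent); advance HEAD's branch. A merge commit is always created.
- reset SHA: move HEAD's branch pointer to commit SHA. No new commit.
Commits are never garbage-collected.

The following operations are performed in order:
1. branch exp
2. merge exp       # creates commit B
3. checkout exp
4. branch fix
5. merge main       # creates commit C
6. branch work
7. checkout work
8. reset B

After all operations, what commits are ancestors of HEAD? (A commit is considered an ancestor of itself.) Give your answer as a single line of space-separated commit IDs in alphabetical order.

After op 1 (branch): HEAD=main@A [exp=A main=A]
After op 2 (merge): HEAD=main@B [exp=A main=B]
After op 3 (checkout): HEAD=exp@A [exp=A main=B]
After op 4 (branch): HEAD=exp@A [exp=A fix=A main=B]
After op 5 (merge): HEAD=exp@C [exp=C fix=A main=B]
After op 6 (branch): HEAD=exp@C [exp=C fix=A main=B work=C]
After op 7 (checkout): HEAD=work@C [exp=C fix=A main=B work=C]
After op 8 (reset): HEAD=work@B [exp=C fix=A main=B work=B]

Answer: A B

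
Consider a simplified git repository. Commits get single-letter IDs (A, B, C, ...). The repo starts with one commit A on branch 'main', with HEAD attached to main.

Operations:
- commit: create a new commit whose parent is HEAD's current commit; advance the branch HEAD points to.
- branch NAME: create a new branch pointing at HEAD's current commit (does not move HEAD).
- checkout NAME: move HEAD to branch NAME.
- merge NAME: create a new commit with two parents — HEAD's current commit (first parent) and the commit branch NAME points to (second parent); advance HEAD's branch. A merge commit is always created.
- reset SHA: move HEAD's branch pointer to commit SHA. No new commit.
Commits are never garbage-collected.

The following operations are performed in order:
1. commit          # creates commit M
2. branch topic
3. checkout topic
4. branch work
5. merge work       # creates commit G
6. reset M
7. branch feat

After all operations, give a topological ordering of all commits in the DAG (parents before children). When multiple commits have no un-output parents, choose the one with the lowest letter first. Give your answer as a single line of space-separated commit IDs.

Answer: A M G

Derivation:
After op 1 (commit): HEAD=main@M [main=M]
After op 2 (branch): HEAD=main@M [main=M topic=M]
After op 3 (checkout): HEAD=topic@M [main=M topic=M]
After op 4 (branch): HEAD=topic@M [main=M topic=M work=M]
After op 5 (merge): HEAD=topic@G [main=M topic=G work=M]
After op 6 (reset): HEAD=topic@M [main=M topic=M work=M]
After op 7 (branch): HEAD=topic@M [feat=M main=M topic=M work=M]
commit A: parents=[]
commit G: parents=['M', 'M']
commit M: parents=['A']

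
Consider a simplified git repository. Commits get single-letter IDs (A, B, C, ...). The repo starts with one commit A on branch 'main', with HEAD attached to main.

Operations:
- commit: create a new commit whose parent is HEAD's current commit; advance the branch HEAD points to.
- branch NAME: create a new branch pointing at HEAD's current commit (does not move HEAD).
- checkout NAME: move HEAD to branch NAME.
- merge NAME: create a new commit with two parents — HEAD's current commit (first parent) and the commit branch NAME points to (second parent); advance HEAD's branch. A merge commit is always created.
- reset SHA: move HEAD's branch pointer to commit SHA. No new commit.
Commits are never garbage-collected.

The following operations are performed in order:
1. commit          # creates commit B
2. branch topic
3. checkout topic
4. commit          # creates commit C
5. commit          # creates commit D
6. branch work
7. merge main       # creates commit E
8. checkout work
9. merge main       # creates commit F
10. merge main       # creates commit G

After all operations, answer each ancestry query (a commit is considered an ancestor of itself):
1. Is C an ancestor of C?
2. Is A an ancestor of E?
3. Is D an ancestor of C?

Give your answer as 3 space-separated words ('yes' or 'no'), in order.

Answer: yes yes no

Derivation:
After op 1 (commit): HEAD=main@B [main=B]
After op 2 (branch): HEAD=main@B [main=B topic=B]
After op 3 (checkout): HEAD=topic@B [main=B topic=B]
After op 4 (commit): HEAD=topic@C [main=B topic=C]
After op 5 (commit): HEAD=topic@D [main=B topic=D]
After op 6 (branch): HEAD=topic@D [main=B topic=D work=D]
After op 7 (merge): HEAD=topic@E [main=B topic=E work=D]
After op 8 (checkout): HEAD=work@D [main=B topic=E work=D]
After op 9 (merge): HEAD=work@F [main=B topic=E work=F]
After op 10 (merge): HEAD=work@G [main=B topic=E work=G]
ancestors(C) = {A,B,C}; C in? yes
ancestors(E) = {A,B,C,D,E}; A in? yes
ancestors(C) = {A,B,C}; D in? no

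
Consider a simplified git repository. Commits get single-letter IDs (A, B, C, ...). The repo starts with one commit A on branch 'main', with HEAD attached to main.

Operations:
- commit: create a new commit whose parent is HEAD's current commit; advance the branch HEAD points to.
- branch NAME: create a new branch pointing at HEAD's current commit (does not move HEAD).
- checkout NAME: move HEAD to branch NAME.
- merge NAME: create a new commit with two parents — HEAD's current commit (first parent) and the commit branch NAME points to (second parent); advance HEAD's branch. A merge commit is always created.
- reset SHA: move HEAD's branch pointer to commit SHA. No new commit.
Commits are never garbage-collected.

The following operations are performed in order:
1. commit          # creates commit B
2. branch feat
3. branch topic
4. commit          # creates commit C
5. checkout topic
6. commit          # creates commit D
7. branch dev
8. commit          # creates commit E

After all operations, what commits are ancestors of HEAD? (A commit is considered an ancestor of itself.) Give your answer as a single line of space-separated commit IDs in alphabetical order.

Answer: A B D E

Derivation:
After op 1 (commit): HEAD=main@B [main=B]
After op 2 (branch): HEAD=main@B [feat=B main=B]
After op 3 (branch): HEAD=main@B [feat=B main=B topic=B]
After op 4 (commit): HEAD=main@C [feat=B main=C topic=B]
After op 5 (checkout): HEAD=topic@B [feat=B main=C topic=B]
After op 6 (commit): HEAD=topic@D [feat=B main=C topic=D]
After op 7 (branch): HEAD=topic@D [dev=D feat=B main=C topic=D]
After op 8 (commit): HEAD=topic@E [dev=D feat=B main=C topic=E]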